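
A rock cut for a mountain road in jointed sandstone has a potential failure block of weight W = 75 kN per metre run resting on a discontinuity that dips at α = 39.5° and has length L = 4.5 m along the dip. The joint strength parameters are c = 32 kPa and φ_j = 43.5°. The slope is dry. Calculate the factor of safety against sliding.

Resolving the block weight along and normal to the plane and applying the Mohr–Coulomb strength on the joint:
N' = W cosα = 75·cos39.5° = 57.9 kN/m
Driving force T = W sinα = 75·sin39.5° = 47.7 kN/m
Resisting force R = c·L + N'·tanφ_j = 32·4.5 + 57.9·tan43.5° = 144.0 + 54.9 = 198.9 kN/m
FS = R / T = 198.9 / 47.7 = 4.170

FS = 4.17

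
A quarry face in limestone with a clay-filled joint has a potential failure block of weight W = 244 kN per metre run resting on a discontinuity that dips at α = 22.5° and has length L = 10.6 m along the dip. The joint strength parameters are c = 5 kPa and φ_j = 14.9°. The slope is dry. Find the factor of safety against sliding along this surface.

Resolving the block weight along and normal to the plane and applying the Mohr–Coulomb strength on the joint:
N' = W cosα = 244·cos22.5° = 225.4 kN/m
Driving force T = W sinα = 244·sin22.5° = 93.4 kN/m
Resisting force R = c·L + N'·tanφ_j = 5·10.6 + 225.4·tan14.9° = 53.0 + 60.0 = 113.0 kN/m
FS = R / T = 113.0 / 93.4 = 1.210

FS = 1.21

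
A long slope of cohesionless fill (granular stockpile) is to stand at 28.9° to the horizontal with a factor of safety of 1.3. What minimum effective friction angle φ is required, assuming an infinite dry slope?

FS = tanφ/tanβ ⇒ tanφ = FS · tanβ = 1.3 · tan28.9° = 0.7176
φ = arctan(0.7176) = 35.66°

φ = 35.7°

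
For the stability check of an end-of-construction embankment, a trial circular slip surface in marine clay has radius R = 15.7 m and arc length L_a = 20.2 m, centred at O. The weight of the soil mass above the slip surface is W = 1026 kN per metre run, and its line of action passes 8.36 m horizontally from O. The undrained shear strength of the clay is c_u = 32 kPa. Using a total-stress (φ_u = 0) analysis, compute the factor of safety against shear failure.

FS = 1.18

Taking moments about the centre O, the resisting moment is provided by the undrained shear strength acting along the arc:
M_R = c_u·L_a·R = 32·20.20·15.7 = 10148.5 kN·m/m
M_D = W·d = 1026·8.36 = 8577.4 kN·m/m
FS = M_R / M_D = 10148.5 / 8577.4 = 1.183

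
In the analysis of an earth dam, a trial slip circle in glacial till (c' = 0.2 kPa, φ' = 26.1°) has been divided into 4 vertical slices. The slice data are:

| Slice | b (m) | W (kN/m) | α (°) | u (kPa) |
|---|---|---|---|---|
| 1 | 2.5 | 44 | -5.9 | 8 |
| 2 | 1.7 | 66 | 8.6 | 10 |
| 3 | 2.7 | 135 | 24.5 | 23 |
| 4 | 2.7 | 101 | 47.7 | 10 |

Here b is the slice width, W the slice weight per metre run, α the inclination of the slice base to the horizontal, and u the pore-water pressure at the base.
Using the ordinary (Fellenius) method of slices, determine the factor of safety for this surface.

Ordinary method of slices: FS = Σ[c'·Δl_i + (W_i cosα_i − u_i·Δl_i)·tanφ'] / Σ W_i sinα_i, with Δl_i = b_i / cosα_i.
Slice 1: Δl = 2.5/cos(-5.9°) = 2.513 m; N'_1 = 44·cos(-5.9°) − 8·2.513 = 23.7; c'Δl = 0.50; W sinα = -4.5
Slice 2: Δl = 1.7/cos8.6° = 1.719 m; N'_2 = 66·cos8.6° − 10·1.719 = 48.1; c'Δl = 0.34; W sinα = 9.9
Slice 3: Δl = 2.7/cos24.5° = 2.967 m; N'_3 = 135·cos24.5° − 23·2.967 = 54.6; c'Δl = 0.59; W sinα = 56.0
Slice 4: Δl = 2.7/cos47.7° = 4.012 m; N'_4 = 101·cos47.7° − 10·4.012 = 27.9; c'Δl = 0.80; W sinα = 74.7
Σc'Δl = 2.2 kN/m; ΣN' = 154.2 kN/m; ΣW sinα = 136.0 kN/m
Resisting = 2.2 + 154.2·tan26.1° = 2.2 + 75.5 = 77.8 kN/m
FS = 77.8 / 136.0 = 0.572

FS = 0.57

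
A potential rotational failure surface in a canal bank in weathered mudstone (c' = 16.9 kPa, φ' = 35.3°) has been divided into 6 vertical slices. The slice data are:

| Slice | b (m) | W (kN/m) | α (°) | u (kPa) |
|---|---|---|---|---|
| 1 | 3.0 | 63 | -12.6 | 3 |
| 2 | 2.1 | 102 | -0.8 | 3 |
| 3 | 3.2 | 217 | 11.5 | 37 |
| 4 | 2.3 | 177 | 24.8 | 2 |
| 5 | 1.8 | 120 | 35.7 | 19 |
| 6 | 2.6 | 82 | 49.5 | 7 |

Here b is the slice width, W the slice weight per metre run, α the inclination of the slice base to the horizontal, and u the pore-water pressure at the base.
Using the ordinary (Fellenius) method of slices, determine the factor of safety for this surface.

FS = 2.67

Ordinary method of slices: FS = Σ[c'·Δl_i + (W_i cosα_i − u_i·Δl_i)·tanφ'] / Σ W_i sinα_i, with Δl_i = b_i / cosα_i.
Slice 1: Δl = 3.0/cos(-12.6°) = 3.074 m; N'_1 = 63·cos(-12.6°) − 3·3.074 = 52.3; c'Δl = 51.95; W sinα = -13.7
Slice 2: Δl = 2.1/cos(-0.8°) = 2.100 m; N'_2 = 102·cos(-0.8°) − 3·2.100 = 95.7; c'Δl = 35.49; W sinα = -1.4
Slice 3: Δl = 3.2/cos11.5° = 3.266 m; N'_3 = 217·cos11.5° − 37·3.266 = 91.8; c'Δl = 55.19; W sinα = 43.3
Slice 4: Δl = 2.3/cos24.8° = 2.534 m; N'_4 = 177·cos24.8° − 2·2.534 = 155.6; c'Δl = 42.82; W sinα = 74.2
Slice 5: Δl = 1.8/cos35.7° = 2.217 m; N'_5 = 120·cos35.7° − 19·2.217 = 55.3; c'Δl = 37.46; W sinα = 70.0
Slice 6: Δl = 2.6/cos49.5° = 4.003 m; N'_6 = 82·cos49.5° − 7·4.003 = 25.2; c'Δl = 67.66; W sinα = 62.4
Σc'Δl = 290.6 kN/m; ΣN' = 475.9 kN/m; ΣW sinα = 234.7 kN/m
Resisting = 290.6 + 475.9·tan35.3° = 290.6 + 337.0 = 627.6 kN/m
FS = 627.6 / 234.7 = 2.674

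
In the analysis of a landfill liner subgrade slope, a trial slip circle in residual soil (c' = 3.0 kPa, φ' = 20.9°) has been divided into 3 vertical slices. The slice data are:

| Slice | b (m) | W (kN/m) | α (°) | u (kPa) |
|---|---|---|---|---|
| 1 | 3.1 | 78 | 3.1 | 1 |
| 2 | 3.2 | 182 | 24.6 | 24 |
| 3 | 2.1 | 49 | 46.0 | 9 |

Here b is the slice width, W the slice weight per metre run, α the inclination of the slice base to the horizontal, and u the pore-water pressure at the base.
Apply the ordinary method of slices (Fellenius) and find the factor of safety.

FS = 0.79

Ordinary method of slices: FS = Σ[c'·Δl_i + (W_i cosα_i − u_i·Δl_i)·tanφ'] / Σ W_i sinα_i, with Δl_i = b_i / cosα_i.
Slice 1: Δl = 3.1/cos3.1° = 3.105 m; N'_1 = 78·cos3.1° − 1·3.105 = 74.8; c'Δl = 9.31; W sinα = 4.2
Slice 2: Δl = 3.2/cos24.6° = 3.519 m; N'_2 = 182·cos24.6° − 24·3.519 = 81.0; c'Δl = 10.56; W sinα = 75.8
Slice 3: Δl = 2.1/cos46.0° = 3.023 m; N'_3 = 49·cos46.0° − 9·3.023 = 6.8; c'Δl = 9.07; W sinα = 35.2
Σc'Δl = 28.9 kN/m; ΣN' = 162.6 kN/m; ΣW sinα = 115.2 kN/m
Resisting = 28.9 + 162.6·tan20.9° = 28.9 + 62.1 = 91.0 kN/m
FS = 91.0 / 115.2 = 0.790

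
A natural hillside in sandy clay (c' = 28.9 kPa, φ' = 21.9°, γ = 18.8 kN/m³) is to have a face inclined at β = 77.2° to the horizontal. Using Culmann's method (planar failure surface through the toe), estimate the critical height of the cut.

Culmann's analysis gives the critical failure plane at α_cr = (β + φ')/2 = (77.2 + 21.9)/2 = 49.5°, and the critical height
H_c = (4c'/γ) · sinβ cosφ' / [1 − cos(β − φ')]
    = (4·28.9/18.8) · sin77.2°·cos21.9° / [1 − cos(55.3°)]
    = 6.149 · 0.9751·0.9278 / [1 − 0.5693]
    = 6.149 · 0.9048 / 0.4307
    = 12.92 m

H_c = 12.92 m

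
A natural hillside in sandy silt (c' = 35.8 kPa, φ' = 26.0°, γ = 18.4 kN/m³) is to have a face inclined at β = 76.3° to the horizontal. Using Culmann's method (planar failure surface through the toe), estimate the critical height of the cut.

H_c = 18.81 m

Culmann's analysis gives the critical failure plane at α_cr = (β + φ')/2 = (76.3 + 26.0)/2 = 51.1°, and the critical height
H_c = (4c'/γ) · sinβ cosφ' / [1 − cos(β − φ')]
    = (4·35.8/18.4) · sin76.3°·cos26.0° / [1 − cos(50.3°)]
    = 7.783 · 0.9715·0.8988 / [1 − 0.6388]
    = 7.783 · 0.8732 / 0.3612
    = 18.81 m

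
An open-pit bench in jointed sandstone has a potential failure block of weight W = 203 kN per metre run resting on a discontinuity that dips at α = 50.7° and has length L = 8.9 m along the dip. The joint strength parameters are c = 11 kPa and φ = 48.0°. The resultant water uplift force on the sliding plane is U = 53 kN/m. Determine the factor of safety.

Resolving the block weight along and normal to the plane and applying the Mohr–Coulomb strength on the joint:
N' = W cosα − U = 203·cos50.7° − 53 = 75.6 kN/m
Driving force T = W sinα = 203·sin50.7° = 157.1 kN/m
Resisting force R = c·L + N'·tanφ = 11·8.9 + 75.6·tan48.0° = 97.9 + 83.9 = 181.8 kN/m
FS = R / T = 181.8 / 157.1 = 1.158

FS = 1.16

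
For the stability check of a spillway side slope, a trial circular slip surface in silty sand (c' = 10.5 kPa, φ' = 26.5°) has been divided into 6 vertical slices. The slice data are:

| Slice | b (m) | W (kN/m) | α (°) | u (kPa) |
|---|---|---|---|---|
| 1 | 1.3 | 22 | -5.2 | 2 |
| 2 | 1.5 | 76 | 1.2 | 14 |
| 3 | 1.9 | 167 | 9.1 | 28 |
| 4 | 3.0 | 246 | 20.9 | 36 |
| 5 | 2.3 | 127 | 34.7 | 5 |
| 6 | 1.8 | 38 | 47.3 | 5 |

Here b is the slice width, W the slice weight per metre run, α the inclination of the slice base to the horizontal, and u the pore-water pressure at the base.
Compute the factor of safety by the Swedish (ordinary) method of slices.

FS = 1.59

Ordinary method of slices: FS = Σ[c'·Δl_i + (W_i cosα_i − u_i·Δl_i)·tanφ'] / Σ W_i sinα_i, with Δl_i = b_i / cosα_i.
Slice 1: Δl = 1.3/cos(-5.2°) = 1.305 m; N'_1 = 22·cos(-5.2°) − 2·1.305 = 19.3; c'Δl = 13.71; W sinα = -2.0
Slice 2: Δl = 1.5/cos1.2° = 1.500 m; N'_2 = 76·cos1.2° − 14·1.500 = 55.0; c'Δl = 15.75; W sinα = 1.6
Slice 3: Δl = 1.9/cos9.1° = 1.924 m; N'_3 = 167·cos9.1° − 28·1.924 = 111.0; c'Δl = 20.20; W sinα = 26.4
Slice 4: Δl = 3.0/cos20.9° = 3.211 m; N'_4 = 246·cos20.9° − 36·3.211 = 114.2; c'Δl = 33.72; W sinα = 87.8
Slice 5: Δl = 2.3/cos34.7° = 2.798 m; N'_5 = 127·cos34.7° − 5·2.798 = 90.4; c'Δl = 29.37; W sinα = 72.3
Slice 6: Δl = 1.8/cos47.3° = 2.654 m; N'_6 = 38·cos47.3° − 5·2.654 = 12.5; c'Δl = 27.87; W sinα = 27.9
Σc'Δl = 140.6 kN/m; ΣN' = 402.4 kN/m; ΣW sinα = 214.0 kN/m
Resisting = 140.6 + 402.4·tan26.5° = 140.6 + 200.6 = 341.3 kN/m
FS = 341.3 / 214.0 = 1.595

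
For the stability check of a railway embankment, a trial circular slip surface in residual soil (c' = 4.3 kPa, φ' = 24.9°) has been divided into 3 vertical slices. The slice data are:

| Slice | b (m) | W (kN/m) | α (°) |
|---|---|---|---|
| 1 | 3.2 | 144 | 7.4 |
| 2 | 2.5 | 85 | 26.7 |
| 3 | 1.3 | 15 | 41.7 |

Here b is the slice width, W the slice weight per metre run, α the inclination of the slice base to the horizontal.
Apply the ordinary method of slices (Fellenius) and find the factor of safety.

Ordinary method of slices: FS = Σ[c'·Δl_i + (W_i cosα_i)·tanφ'] / Σ W_i sinα_i, with Δl_i = b_i / cosα_i.
Slice 1: Δl = 3.2/cos7.4° = 3.227 m; N'_1 = 144·cos7.4° = 142.8; c'Δl = 13.88; W sinα = 18.5
Slice 2: Δl = 2.5/cos26.7° = 2.798 m; N'_2 = 85·cos26.7° = 75.9; c'Δl = 12.03; W sinα = 38.2
Slice 3: Δl = 1.3/cos41.7° = 1.741 m; N'_3 = 15·cos41.7° = 11.2; c'Δl = 7.49; W sinα = 10.0
Σc'Δl = 33.4 kN/m; ΣN' = 229.9 kN/m; ΣW sinα = 66.7 kN/m
Resisting = 33.4 + 229.9·tan24.9° = 33.4 + 106.7 = 140.1 kN/m
FS = 140.1 / 66.7 = 2.100

FS = 2.10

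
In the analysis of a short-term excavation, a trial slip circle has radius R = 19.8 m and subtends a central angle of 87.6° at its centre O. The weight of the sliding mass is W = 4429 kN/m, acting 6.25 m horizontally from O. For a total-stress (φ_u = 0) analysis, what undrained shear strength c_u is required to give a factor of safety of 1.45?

FS = c_u·L_a·R / (W·d), so c_u = FS·W·d / (L_a·R).
Arc length L_a = R·θ = 19.8·(87.6°·π/180) = 19.8·1.5289 = 30.27 m
c_u = 1.45·4429·6.25 / (30.27·19.8) = 40137.8 / 599.39 = 66.96 kPa

c_u = 67.0 kPa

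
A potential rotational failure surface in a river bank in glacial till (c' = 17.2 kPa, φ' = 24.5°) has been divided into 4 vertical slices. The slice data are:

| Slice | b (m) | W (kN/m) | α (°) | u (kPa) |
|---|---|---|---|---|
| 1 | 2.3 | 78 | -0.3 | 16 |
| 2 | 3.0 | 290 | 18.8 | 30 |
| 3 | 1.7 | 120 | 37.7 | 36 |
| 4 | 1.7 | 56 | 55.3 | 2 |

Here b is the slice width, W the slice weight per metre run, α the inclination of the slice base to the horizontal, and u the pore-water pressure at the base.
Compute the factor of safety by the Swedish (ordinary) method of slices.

FS = 1.42

Ordinary method of slices: FS = Σ[c'·Δl_i + (W_i cosα_i − u_i·Δl_i)·tanφ'] / Σ W_i sinα_i, with Δl_i = b_i / cosα_i.
Slice 1: Δl = 2.3/cos(-0.3°) = 2.300 m; N'_1 = 78·cos(-0.3°) − 16·2.300 = 41.2; c'Δl = 39.56; W sinα = -0.4
Slice 2: Δl = 3.0/cos18.8° = 3.169 m; N'_2 = 290·cos18.8° − 30·3.169 = 179.5; c'Δl = 54.51; W sinα = 93.5
Slice 3: Δl = 1.7/cos37.7° = 2.149 m; N'_3 = 120·cos37.7° − 36·2.149 = 17.6; c'Δl = 36.96; W sinα = 73.4
Slice 4: Δl = 1.7/cos55.3° = 2.986 m; N'_4 = 56·cos55.3° − 2·2.986 = 25.9; c'Δl = 51.36; W sinα = 46.0
Σc'Δl = 182.4 kN/m; ΣN' = 264.2 kN/m; ΣW sinα = 212.5 kN/m
Resisting = 182.4 + 264.2·tan24.5° = 182.4 + 120.4 = 302.8 kN/m
FS = 302.8 / 212.5 = 1.425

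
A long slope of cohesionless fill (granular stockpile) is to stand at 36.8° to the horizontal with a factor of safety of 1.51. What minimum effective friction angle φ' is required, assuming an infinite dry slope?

FS = tanφ'/tanβ ⇒ tanφ' = FS · tanβ = 1.51 · tan36.8° = 1.1296
φ' = arctan(1.1296) = 48.48°

φ' = 48.5°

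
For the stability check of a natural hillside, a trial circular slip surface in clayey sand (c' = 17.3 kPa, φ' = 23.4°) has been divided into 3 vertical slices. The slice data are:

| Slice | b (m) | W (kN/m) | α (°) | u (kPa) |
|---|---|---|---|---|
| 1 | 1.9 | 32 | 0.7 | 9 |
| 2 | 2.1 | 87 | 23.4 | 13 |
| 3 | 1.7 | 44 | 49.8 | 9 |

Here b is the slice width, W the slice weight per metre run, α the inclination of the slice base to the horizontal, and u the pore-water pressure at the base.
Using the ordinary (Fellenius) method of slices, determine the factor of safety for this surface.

Ordinary method of slices: FS = Σ[c'·Δl_i + (W_i cosα_i − u_i·Δl_i)·tanφ'] / Σ W_i sinα_i, with Δl_i = b_i / cosα_i.
Slice 1: Δl = 1.9/cos0.7° = 1.900 m; N'_1 = 32·cos0.7° − 9·1.900 = 14.9; c'Δl = 32.87; W sinα = 0.4
Slice 2: Δl = 2.1/cos23.4° = 2.288 m; N'_2 = 87·cos23.4° − 13·2.288 = 50.1; c'Δl = 39.59; W sinα = 34.6
Slice 3: Δl = 1.7/cos49.8° = 2.634 m; N'_3 = 44·cos49.8° − 9·2.634 = 4.7; c'Δl = 45.56; W sinα = 33.6
Σc'Δl = 118.0 kN/m; ΣN' = 69.7 kN/m; ΣW sinα = 68.5 kN/m
Resisting = 118.0 + 69.7·tan23.4° = 118.0 + 30.2 = 148.2 kN/m
FS = 148.2 / 68.5 = 2.162

FS = 2.16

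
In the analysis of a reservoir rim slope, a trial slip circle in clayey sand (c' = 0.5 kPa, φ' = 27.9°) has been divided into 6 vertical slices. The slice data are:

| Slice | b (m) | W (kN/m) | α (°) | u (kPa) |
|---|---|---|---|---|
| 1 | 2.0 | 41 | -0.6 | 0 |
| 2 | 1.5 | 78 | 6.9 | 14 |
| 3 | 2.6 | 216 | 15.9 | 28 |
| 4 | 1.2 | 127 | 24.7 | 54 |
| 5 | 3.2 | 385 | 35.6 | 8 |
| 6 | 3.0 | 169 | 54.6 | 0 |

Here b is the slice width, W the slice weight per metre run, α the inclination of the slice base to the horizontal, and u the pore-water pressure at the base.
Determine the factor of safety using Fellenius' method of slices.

FS = 0.73

Ordinary method of slices: FS = Σ[c'·Δl_i + (W_i cosα_i − u_i·Δl_i)·tanφ'] / Σ W_i sinα_i, with Δl_i = b_i / cosα_i.
Slice 1: Δl = 2.0/cos(-0.6°) = 2.000 m; N'_1 = 41·cos(-0.6°) − 0·2.000 = 41.0; c'Δl = 1.00; W sinα = -0.4
Slice 2: Δl = 1.5/cos6.9° = 1.511 m; N'_2 = 78·cos6.9° − 14·1.511 = 56.3; c'Δl = 0.76; W sinα = 9.4
Slice 3: Δl = 2.6/cos15.9° = 2.703 m; N'_3 = 216·cos15.9° − 28·2.703 = 132.0; c'Δl = 1.35; W sinα = 59.2
Slice 4: Δl = 1.2/cos24.7° = 1.321 m; N'_4 = 127·cos24.7° − 54·1.321 = 44.1; c'Δl = 0.66; W sinα = 53.1
Slice 5: Δl = 3.2/cos35.6° = 3.936 m; N'_5 = 385·cos35.6° − 8·3.936 = 281.6; c'Δl = 1.97; W sinα = 224.1
Slice 6: Δl = 3.0/cos54.6° = 5.179 m; N'_6 = 169·cos54.6° − 0·5.179 = 97.9; c'Δl = 2.59; W sinα = 137.8
Σc'Δl = 8.3 kN/m; ΣN' = 652.8 kN/m; ΣW sinα = 483.1 kN/m
Resisting = 8.3 + 652.8·tan27.9° = 8.3 + 345.7 = 354.0 kN/m
FS = 354.0 / 483.1 = 0.733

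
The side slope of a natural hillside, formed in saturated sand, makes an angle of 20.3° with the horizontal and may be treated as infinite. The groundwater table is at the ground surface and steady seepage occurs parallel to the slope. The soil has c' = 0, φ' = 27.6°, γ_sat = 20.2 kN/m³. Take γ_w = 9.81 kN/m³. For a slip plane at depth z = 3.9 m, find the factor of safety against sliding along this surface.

With seepage parallel to the slope and the water table at the surface, the effective normal stress on the slip plane uses the buoyant unit weight γ' = γ_sat − γ_w while the driving shear stress uses γ_sat:
FS = [c' + γ' z cos²β tanφ'] / [γ_sat z sinβ cosβ]
(For c' = 0 this reduces to FS = (γ'/γ_sat)·tanφ'/tanβ.)
γ' = 20.2 − 9.81 = 10.39 kN/m³
Numerator = 0.0 + 10.39·3.9·cos²20.3°·tan27.6° = 0.0 + 10.39·3.9·0.8796·0.5228 = 18.634 kPa
Denominator = 20.2·3.9·sin20.3°·cos20.3° = 20.2·3.9·0.3469·0.9379 = 25.634 kPa
FS = 18.634 / 25.634 = 0.727

FS = 0.73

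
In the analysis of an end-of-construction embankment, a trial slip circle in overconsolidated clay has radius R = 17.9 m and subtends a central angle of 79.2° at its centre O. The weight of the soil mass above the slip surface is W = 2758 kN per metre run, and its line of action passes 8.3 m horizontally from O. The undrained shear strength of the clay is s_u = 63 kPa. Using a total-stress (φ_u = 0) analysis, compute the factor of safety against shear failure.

Taking moments about the centre O, the resisting moment is provided by the undrained shear strength acting along the arc:
Arc length L_a = R·θ = 17.9·(79.2°·π/180) = 17.9·1.3823 = 24.74 m
M_R = s_u·L_a·R = 63·24.74·17.9 = 27902.9 kN·m/m
M_D = W·d = 2758·8.3 = 22891.4 kN·m/m
FS = M_R / M_D = 27902.9 / 22891.4 = 1.219

FS = 1.22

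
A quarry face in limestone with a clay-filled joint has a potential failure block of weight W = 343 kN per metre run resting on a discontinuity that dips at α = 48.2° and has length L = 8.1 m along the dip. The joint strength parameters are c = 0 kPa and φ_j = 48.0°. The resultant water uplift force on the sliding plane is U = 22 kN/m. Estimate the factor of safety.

Resolving the block weight along and normal to the plane and applying the Mohr–Coulomb strength on the joint:
N' = W cosα − U = 343·cos48.2° − 22 = 206.6 kN/m
Driving force T = W sinα = 343·sin48.2° = 255.7 kN/m
Resisting force R = c·L + N'·tanφ_j = 0·8.1 + 206.6·tan48.0° = 0.0 + 229.5 = 229.5 kN/m
FS = R / T = 229.5 / 255.7 = 0.897

FS = 0.90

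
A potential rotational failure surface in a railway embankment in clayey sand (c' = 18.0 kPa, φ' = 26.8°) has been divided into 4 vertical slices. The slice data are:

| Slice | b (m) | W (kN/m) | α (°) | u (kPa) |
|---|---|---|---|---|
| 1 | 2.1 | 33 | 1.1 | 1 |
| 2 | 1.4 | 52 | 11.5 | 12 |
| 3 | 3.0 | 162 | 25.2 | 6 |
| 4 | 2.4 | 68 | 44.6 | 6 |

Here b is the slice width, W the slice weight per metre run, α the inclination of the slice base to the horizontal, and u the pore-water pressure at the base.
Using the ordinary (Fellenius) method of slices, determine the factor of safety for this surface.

FS = 2.31

Ordinary method of slices: FS = Σ[c'·Δl_i + (W_i cosα_i − u_i·Δl_i)·tanφ'] / Σ W_i sinα_i, with Δl_i = b_i / cosα_i.
Slice 1: Δl = 2.1/cos1.1° = 2.100 m; N'_1 = 33·cos1.1° − 1·2.100 = 30.9; c'Δl = 37.81; W sinα = 0.6
Slice 2: Δl = 1.4/cos11.5° = 1.429 m; N'_2 = 52·cos11.5° − 12·1.429 = 33.8; c'Δl = 25.72; W sinα = 10.4
Slice 3: Δl = 3.0/cos25.2° = 3.316 m; N'_3 = 162·cos25.2° − 6·3.316 = 126.7; c'Δl = 59.68; W sinα = 69.0
Slice 4: Δl = 2.4/cos44.6° = 3.371 m; N'_4 = 68·cos44.6° − 6·3.371 = 28.2; c'Δl = 60.67; W sinα = 47.7
Σc'Δl = 183.9 kN/m; ΣN' = 219.6 kN/m; ΣW sinα = 127.7 kN/m
Resisting = 183.9 + 219.6·tan26.8° = 183.9 + 110.9 = 294.8 kN/m
FS = 294.8 / 127.7 = 2.308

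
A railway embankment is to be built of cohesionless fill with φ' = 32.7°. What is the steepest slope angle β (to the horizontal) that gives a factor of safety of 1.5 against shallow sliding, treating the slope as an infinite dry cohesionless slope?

β = 23.2°

For an infinite dry cohesionless slope FS = tanφ'/tanβ, so tanβ = tanφ' / FS.
tanβ = tan32.7° / 1.5 = 0.6420 / 1.5 = 0.4280
β = arctan(0.4280) = 23.17°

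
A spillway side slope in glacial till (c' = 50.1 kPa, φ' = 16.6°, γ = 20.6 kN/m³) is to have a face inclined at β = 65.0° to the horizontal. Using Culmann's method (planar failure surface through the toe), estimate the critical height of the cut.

Culmann's analysis gives the critical failure plane at α_cr = (β + φ')/2 = (65.0 + 16.6)/2 = 40.8°, and the critical height
H_c = (4c'/γ) · sinβ cosφ' / [1 − cos(β − φ')]
    = (4·50.1/20.6) · sin65.0°·cos16.6° / [1 − cos(48.4°)]
    = 9.728 · 0.9063·0.9583 / [1 − 0.6639]
    = 9.728 · 0.8685 / 0.3361
    = 25.14 m

H_c = 25.14 m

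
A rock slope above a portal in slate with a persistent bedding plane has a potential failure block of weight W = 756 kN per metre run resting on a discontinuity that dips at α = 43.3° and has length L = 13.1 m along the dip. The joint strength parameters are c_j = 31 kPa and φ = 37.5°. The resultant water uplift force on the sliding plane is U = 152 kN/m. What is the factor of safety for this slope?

Resolving the block weight along and normal to the plane and applying the Mohr–Coulomb strength on the joint:
N' = W cosα − U = 756·cos43.3° − 152 = 398.2 kN/m
Driving force T = W sinα = 756·sin43.3° = 518.5 kN/m
Resisting force R = c_j·L + N'·tanφ = 31·13.1 + 398.2·tan37.5° = 406.1 + 305.5 = 711.6 kN/m
FS = R / T = 711.6 / 518.5 = 1.373

FS = 1.37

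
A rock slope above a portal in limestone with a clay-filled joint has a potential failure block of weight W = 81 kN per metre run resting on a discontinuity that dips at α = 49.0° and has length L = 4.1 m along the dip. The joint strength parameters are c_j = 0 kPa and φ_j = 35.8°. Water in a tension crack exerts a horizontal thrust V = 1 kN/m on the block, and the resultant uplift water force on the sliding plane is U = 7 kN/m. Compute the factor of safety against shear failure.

FS = 0.53

Resolving the block weight along and normal to the plane and applying the Mohr–Coulomb strength on the joint:
N' = W cosα − U − V sinα = 81·cos49.0° − 7 − 1·sin49.0° = 45.4 kN/m
Driving force T = W sinα + V cosα = 81·sin49.0° + 1·cos49.0° = 61.8 kN/m
Resisting force R = c_j·L + N'·tanφ_j = 0·4.1 + 45.4·tan35.8° = 0.0 + 32.7 = 32.7 kN/m
FS = R / T = 32.7 / 61.8 = 0.530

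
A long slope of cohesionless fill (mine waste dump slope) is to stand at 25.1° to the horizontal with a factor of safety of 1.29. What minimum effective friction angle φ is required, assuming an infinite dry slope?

φ = 31.1°

FS = tanφ/tanβ ⇒ tanφ = FS · tanβ = 1.29 · tan25.1° = 0.6043
φ = arctan(0.6043) = 31.14°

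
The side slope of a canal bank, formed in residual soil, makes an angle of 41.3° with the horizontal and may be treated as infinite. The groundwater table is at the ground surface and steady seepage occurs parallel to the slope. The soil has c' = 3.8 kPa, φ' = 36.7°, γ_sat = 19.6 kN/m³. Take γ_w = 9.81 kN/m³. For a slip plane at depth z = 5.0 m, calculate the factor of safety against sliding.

With seepage parallel to the slope and the water table at the surface, the effective normal stress on the slip plane uses the buoyant unit weight γ' = γ_sat − γ_w while the driving shear stress uses γ_sat:
FS = [c' + γ' z cos²β tanφ'] / [γ_sat z sinβ cosβ]
γ' = 19.6 − 9.81 = 9.79 kN/m³
Numerator = 3.8 + 9.79·5.0·cos²41.3°·tan36.7° = 3.8 + 9.79·5.0·0.5644·0.7454 = 24.393 kPa
Denominator = 19.6·5.0·sin41.3°·cos41.3° = 19.6·5.0·0.6600·0.7513 = 48.592 kPa
FS = 24.393 / 48.592 = 0.502

FS = 0.50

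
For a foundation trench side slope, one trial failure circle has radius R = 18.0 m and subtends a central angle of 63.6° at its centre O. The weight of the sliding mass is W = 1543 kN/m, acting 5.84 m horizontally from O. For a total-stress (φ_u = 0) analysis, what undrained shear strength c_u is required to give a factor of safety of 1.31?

FS = c_u·L_a·R / (W·d), so c_u = FS·W·d / (L_a·R).
Arc length L_a = R·θ = 18.0·(63.6°·π/180) = 18.0·1.1100 = 19.98 m
c_u = 1.31·1543·5.84 / (19.98·18.0) = 11804.6 / 359.65 = 32.82 kPa

c_u = 32.8 kPa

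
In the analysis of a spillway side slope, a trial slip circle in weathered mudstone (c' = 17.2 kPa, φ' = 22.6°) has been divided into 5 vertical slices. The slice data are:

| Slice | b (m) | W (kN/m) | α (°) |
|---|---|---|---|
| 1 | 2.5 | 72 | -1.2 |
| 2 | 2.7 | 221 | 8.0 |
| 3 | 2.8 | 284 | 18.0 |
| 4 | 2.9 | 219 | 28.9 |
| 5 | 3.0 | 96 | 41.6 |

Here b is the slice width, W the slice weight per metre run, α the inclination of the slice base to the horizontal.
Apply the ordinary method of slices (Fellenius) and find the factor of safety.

Ordinary method of slices: FS = Σ[c'·Δl_i + (W_i cosα_i)·tanφ'] / Σ W_i sinα_i, with Δl_i = b_i / cosα_i.
Slice 1: Δl = 2.5/cos(-1.2°) = 2.501 m; N'_1 = 72·cos(-1.2°) = 72.0; c'Δl = 43.01; W sinα = -1.5
Slice 2: Δl = 2.7/cos8.0° = 2.727 m; N'_2 = 221·cos8.0° = 218.8; c'Δl = 46.90; W sinα = 30.8
Slice 3: Δl = 2.8/cos18.0° = 2.944 m; N'_3 = 284·cos18.0° = 270.1; c'Δl = 50.64; W sinα = 87.8
Slice 4: Δl = 2.9/cos28.9° = 3.313 m; N'_4 = 219·cos28.9° = 191.7; c'Δl = 56.98; W sinα = 105.8
Slice 5: Δl = 3.0/cos41.6° = 4.012 m; N'_5 = 96·cos41.6° = 71.8; c'Δl = 69.00; W sinα = 63.7
Σc'Δl = 266.5 kN/m; ΣN' = 824.4 kN/m; ΣW sinα = 286.6 kN/m
Resisting = 266.5 + 824.4·tan22.6° = 266.5 + 343.2 = 609.7 kN/m
FS = 609.7 / 286.6 = 2.127

FS = 2.13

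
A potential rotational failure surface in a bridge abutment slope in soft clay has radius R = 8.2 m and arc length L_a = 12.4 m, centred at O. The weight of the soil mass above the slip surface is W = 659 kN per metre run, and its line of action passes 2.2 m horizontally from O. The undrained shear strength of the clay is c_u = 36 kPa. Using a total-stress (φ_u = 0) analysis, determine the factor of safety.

Taking moments about the centre O, the resisting moment is provided by the undrained shear strength acting along the arc:
M_R = c_u·L_a·R = 36·12.40·8.2 = 3660.5 kN·m/m
M_D = W·d = 659·2.2 = 1449.8 kN·m/m
FS = M_R / M_D = 3660.5 / 1449.8 = 2.525

FS = 2.52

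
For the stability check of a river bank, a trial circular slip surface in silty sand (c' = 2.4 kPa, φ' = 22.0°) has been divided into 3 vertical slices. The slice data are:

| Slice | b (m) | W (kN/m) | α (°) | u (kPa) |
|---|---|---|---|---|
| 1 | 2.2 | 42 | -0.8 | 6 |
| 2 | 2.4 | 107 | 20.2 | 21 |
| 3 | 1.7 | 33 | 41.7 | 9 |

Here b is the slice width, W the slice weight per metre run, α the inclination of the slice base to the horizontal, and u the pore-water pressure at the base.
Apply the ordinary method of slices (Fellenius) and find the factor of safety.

FS = 0.84

Ordinary method of slices: FS = Σ[c'·Δl_i + (W_i cosα_i − u_i·Δl_i)·tanφ'] / Σ W_i sinα_i, with Δl_i = b_i / cosα_i.
Slice 1: Δl = 2.2/cos(-0.8°) = 2.200 m; N'_1 = 42·cos(-0.8°) − 6·2.200 = 28.8; c'Δl = 5.28; W sinα = -0.6
Slice 2: Δl = 2.4/cos20.2° = 2.557 m; N'_2 = 107·cos20.2° − 21·2.557 = 46.7; c'Δl = 6.14; W sinα = 36.9
Slice 3: Δl = 1.7/cos41.7° = 2.277 m; N'_3 = 33·cos41.7° − 9·2.277 = 4.1; c'Δl = 5.46; W sinα = 22.0
Σc'Δl = 16.9 kN/m; ΣN' = 79.7 kN/m; ΣW sinα = 58.3 kN/m
Resisting = 16.9 + 79.7·tan22.0° = 16.9 + 32.2 = 49.1 kN/m
FS = 49.1 / 58.3 = 0.841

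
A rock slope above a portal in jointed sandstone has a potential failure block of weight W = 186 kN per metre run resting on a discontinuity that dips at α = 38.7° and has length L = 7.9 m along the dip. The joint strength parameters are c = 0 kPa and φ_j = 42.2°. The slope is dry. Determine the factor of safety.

Resolving the block weight along and normal to the plane and applying the Mohr–Coulomb strength on the joint:
N' = W cosα = 186·cos38.7° = 145.2 kN/m
Driving force T = W sinα = 186·sin38.7° = 116.3 kN/m
Resisting force R = c·L + N'·tanφ_j = 0·7.9 + 145.2·tan42.2° = 0.0 + 131.6 = 131.6 kN/m
FS = R / T = 131.6 / 116.3 = 1.132

FS = 1.13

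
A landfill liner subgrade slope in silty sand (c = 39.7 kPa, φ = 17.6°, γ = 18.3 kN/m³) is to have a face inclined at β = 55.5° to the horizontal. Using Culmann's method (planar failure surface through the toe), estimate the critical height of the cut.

Culmann's analysis gives the critical failure plane at α_cr = (β + φ)/2 = (55.5 + 17.6)/2 = 36.5°, and the critical height
H_c = (4c/γ) · sinβ cosφ / [1 − cos(β − φ)]
    = (4·39.7/18.3) · sin55.5°·cos17.6° / [1 − cos(37.9°)]
    = 8.678 · 0.8241·0.9532 / [1 − 0.7891]
    = 8.678 · 0.7855 / 0.2109
    = 32.32 m

H_c = 32.32 m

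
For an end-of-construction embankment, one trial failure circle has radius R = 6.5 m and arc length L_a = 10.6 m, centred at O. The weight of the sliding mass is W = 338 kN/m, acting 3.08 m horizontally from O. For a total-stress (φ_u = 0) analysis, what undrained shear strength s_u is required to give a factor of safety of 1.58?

FS = s_u·L_a·R / (W·d), so s_u = FS·W·d / (L_a·R).
s_u = 1.58·338·3.08 / (10.60·6.5) = 1644.8 / 68.90 = 23.87 kPa

s_u = 23.9 kPa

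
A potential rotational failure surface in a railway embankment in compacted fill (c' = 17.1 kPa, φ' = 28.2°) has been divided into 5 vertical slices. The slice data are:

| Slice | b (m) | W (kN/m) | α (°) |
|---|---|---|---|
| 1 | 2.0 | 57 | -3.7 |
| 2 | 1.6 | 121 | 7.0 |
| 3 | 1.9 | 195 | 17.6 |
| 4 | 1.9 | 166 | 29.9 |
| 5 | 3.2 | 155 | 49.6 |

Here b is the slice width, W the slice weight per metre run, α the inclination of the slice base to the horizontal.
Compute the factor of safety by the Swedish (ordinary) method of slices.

Ordinary method of slices: FS = Σ[c'·Δl_i + (W_i cosα_i)·tanφ'] / Σ W_i sinα_i, with Δl_i = b_i / cosα_i.
Slice 1: Δl = 2.0/cos(-3.7°) = 2.004 m; N'_1 = 57·cos(-3.7°) = 56.9; c'Δl = 34.27; W sinα = -3.7
Slice 2: Δl = 1.6/cos7.0° = 1.612 m; N'_2 = 121·cos7.0° = 120.1; c'Δl = 27.57; W sinα = 14.7
Slice 3: Δl = 1.9/cos17.6° = 1.993 m; N'_3 = 195·cos17.6° = 185.9; c'Δl = 34.09; W sinα = 59.0
Slice 4: Δl = 1.9/cos29.9° = 2.192 m; N'_4 = 166·cos29.9° = 143.9; c'Δl = 37.48; W sinα = 82.7
Slice 5: Δl = 3.2/cos49.6° = 4.937 m; N'_5 = 155·cos49.6° = 100.5; c'Δl = 84.43; W sinα = 118.0
Σc'Δl = 217.8 kN/m; ΣN' = 607.2 kN/m; ΣW sinα = 270.8 kN/m
Resisting = 217.8 + 607.2·tan28.2° = 217.8 + 325.6 = 543.4 kN/m
FS = 543.4 / 270.8 = 2.007

FS = 2.01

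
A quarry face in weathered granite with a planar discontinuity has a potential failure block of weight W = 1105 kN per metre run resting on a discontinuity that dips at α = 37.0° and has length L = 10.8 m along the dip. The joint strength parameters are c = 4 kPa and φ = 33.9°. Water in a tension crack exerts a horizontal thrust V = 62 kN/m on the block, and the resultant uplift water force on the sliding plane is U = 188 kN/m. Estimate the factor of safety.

Resolving the block weight along and normal to the plane and applying the Mohr–Coulomb strength on the joint:
N' = W cosα − U − V sinα = 1105·cos37.0° − 188 − 62·sin37.0° = 657.2 kN/m
Driving force T = W sinα + V cosα = 1105·sin37.0° + 62·cos37.0° = 714.5 kN/m
Resisting force R = c·L + N'·tanφ = 4·10.8 + 657.2·tan33.9° = 43.2 + 441.6 = 484.8 kN/m
FS = R / T = 484.8 / 714.5 = 0.679

FS = 0.68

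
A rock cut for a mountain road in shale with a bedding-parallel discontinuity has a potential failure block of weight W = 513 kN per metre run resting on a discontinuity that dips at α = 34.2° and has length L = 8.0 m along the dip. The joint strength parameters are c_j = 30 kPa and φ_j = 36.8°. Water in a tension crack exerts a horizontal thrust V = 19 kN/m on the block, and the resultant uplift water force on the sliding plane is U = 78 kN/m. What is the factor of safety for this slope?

Resolving the block weight along and normal to the plane and applying the Mohr–Coulomb strength on the joint:
N' = W cosα − U − V sinα = 513·cos34.2° − 78 − 19·sin34.2° = 335.6 kN/m
Driving force T = W sinα + V cosα = 513·sin34.2° + 19·cos34.2° = 304.1 kN/m
Resisting force R = c_j·L + N'·tanφ_j = 30·8.0 + 335.6·tan36.8° = 240.0 + 251.1 = 491.1 kN/m
FS = R / T = 491.1 / 304.1 = 1.615

FS = 1.62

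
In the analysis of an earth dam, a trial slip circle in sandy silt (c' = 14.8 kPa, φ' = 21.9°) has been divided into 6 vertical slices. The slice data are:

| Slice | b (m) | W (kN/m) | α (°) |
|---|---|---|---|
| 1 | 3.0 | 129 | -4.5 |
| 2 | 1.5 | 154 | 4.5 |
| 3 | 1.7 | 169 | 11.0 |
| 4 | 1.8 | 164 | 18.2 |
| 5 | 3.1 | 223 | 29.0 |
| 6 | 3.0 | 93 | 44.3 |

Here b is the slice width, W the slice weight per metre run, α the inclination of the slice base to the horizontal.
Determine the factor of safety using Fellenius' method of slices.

FS = 2.25

Ordinary method of slices: FS = Σ[c'·Δl_i + (W_i cosα_i)·tanφ'] / Σ W_i sinα_i, with Δl_i = b_i / cosα_i.
Slice 1: Δl = 3.0/cos(-4.5°) = 3.009 m; N'_1 = 129·cos(-4.5°) = 128.6; c'Δl = 44.54; W sinα = -10.1
Slice 2: Δl = 1.5/cos4.5° = 1.505 m; N'_2 = 154·cos4.5° = 153.5; c'Δl = 22.27; W sinα = 12.1
Slice 3: Δl = 1.7/cos11.0° = 1.732 m; N'_3 = 169·cos11.0° = 165.9; c'Δl = 25.63; W sinα = 32.2
Slice 4: Δl = 1.8/cos18.2° = 1.895 m; N'_4 = 164·cos18.2° = 155.8; c'Δl = 28.04; W sinα = 51.2
Slice 5: Δl = 3.1/cos29.0° = 3.544 m; N'_5 = 223·cos29.0° = 195.0; c'Δl = 52.46; W sinα = 108.1
Slice 6: Δl = 3.0/cos44.3° = 4.192 m; N'_6 = 93·cos44.3° = 66.6; c'Δl = 62.04; W sinα = 65.0
Σc'Δl = 235.0 kN/m; ΣN' = 865.4 kN/m; ΣW sinα = 258.5 kN/m
Resisting = 235.0 + 865.4·tan21.9° = 235.0 + 347.9 = 582.9 kN/m
FS = 582.9 / 258.5 = 2.255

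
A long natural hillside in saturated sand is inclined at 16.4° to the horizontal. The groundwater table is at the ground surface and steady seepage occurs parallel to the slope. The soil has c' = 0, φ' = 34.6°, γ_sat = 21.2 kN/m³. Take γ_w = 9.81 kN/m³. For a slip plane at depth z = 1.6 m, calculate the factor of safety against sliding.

With seepage parallel to the slope and the water table at the surface, the effective normal stress on the slip plane uses the buoyant unit weight γ' = γ_sat − γ_w while the driving shear stress uses γ_sat:
FS = [c' + γ' z cos²β tanφ'] / [γ_sat z sinβ cosβ]
(For c' = 0 this reduces to FS = (γ'/γ_sat)·tanφ'/tanβ.)
γ' = 21.2 − 9.81 = 11.39 kN/m³
Numerator = 0.0 + 11.39·1.6·cos²16.4°·tan34.6° = 0.0 + 11.39·1.6·0.9203·0.6899 = 11.570 kPa
Denominator = 21.2·1.6·sin16.4°·cos16.4° = 21.2·1.6·0.2823·0.9593 = 9.187 kPa
FS = 11.570 / 9.187 = 1.259

FS = 1.26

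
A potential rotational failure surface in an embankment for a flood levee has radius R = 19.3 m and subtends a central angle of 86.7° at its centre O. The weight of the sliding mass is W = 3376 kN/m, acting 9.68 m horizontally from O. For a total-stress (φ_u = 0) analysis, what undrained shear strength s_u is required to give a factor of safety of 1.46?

FS = s_u·L_a·R / (W·d), so s_u = FS·W·d / (L_a·R).
Arc length L_a = R·θ = 19.3·(86.7°·π/180) = 19.3·1.5132 = 29.20 m
s_u = 1.46·3376·9.68 / (29.20·19.3) = 47712.3 / 563.65 = 84.65 kPa

s_u = 84.6 kPa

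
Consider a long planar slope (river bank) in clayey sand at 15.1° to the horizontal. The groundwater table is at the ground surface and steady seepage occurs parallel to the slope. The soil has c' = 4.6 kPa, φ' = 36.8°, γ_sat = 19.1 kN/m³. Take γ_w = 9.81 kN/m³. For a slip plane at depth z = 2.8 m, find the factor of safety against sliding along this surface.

With seepage parallel to the slope and the water table at the surface, the effective normal stress on the slip plane uses the buoyant unit weight γ' = γ_sat − γ_w while the driving shear stress uses γ_sat:
FS = [c' + γ' z cos²β tanφ'] / [γ_sat z sinβ cosβ]
γ' = 19.1 − 9.81 = 9.29 kN/m³
Numerator = 4.6 + 9.29·2.8·cos²15.1°·tan36.8° = 4.6 + 9.29·2.8·0.9321·0.7481 = 22.739 kPa
Denominator = 19.1·2.8·sin15.1°·cos15.1° = 19.1·2.8·0.2605·0.9655 = 13.451 kPa
FS = 22.739 / 13.451 = 1.691

FS = 1.69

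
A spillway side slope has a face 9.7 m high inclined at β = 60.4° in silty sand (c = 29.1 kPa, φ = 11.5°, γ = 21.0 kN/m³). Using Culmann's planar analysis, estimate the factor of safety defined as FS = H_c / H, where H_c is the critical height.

FS = 1.42

H_c = (4c/γ) · sinβ cosφ / [1 − cos(β − φ)]
    = (4·29.1/21.0) · sin60.4°·cos11.5° / [1 − cos48.9°]
    = 5.543 · 0.8520 / 0.3426 = 13.78 m
FS = H_c / H = 13.78 / 9.7 = 1.421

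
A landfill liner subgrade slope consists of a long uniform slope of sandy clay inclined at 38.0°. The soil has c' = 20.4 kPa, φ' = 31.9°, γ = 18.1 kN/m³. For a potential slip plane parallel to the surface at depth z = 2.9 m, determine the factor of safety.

For an infinite slope with a slip plane parallel to the surface (no pore pressure): FS = [c' + γz cos²β tanφ'] / [γz sinβ cosβ].
γz = 18.1·2.9 = 52.49 kN/m²
Numerator = 20.4 + 52.49·cos²38.0°·tan31.9° = 20.4 + 52.49·0.6210·0.6224 = 40.688 kPa
Denominator = 52.49·sin38.0°·cos38.0° = 52.49·0.6157·0.7880 = 25.465 kPa
FS = 40.688 / 25.465 = 1.598

FS = 1.60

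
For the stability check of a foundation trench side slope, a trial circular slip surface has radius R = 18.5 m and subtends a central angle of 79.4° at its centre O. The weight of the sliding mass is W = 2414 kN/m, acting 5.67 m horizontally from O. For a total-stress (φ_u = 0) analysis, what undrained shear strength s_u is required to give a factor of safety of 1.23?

s_u = 35.5 kPa

FS = s_u·L_a·R / (W·d), so s_u = FS·W·d / (L_a·R).
Arc length L_a = R·θ = 18.5·(79.4°·π/180) = 18.5·1.3858 = 25.64 m
s_u = 1.23·2414·5.67 / (25.64·18.5) = 16835.5 / 474.29 = 35.50 kPa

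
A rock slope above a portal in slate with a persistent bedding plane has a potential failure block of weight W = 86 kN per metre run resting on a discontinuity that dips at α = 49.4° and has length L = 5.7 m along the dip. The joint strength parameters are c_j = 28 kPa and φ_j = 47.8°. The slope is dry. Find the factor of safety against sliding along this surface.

FS = 3.39

Resolving the block weight along and normal to the plane and applying the Mohr–Coulomb strength on the joint:
N' = W cosα = 86·cos49.4° = 56.0 kN/m
Driving force T = W sinα = 86·sin49.4° = 65.3 kN/m
Resisting force R = c_j·L + N'·tanφ_j = 28·5.7 + 56.0·tan47.8° = 159.6 + 61.7 = 221.3 kN/m
FS = R / T = 221.3 / 65.3 = 3.389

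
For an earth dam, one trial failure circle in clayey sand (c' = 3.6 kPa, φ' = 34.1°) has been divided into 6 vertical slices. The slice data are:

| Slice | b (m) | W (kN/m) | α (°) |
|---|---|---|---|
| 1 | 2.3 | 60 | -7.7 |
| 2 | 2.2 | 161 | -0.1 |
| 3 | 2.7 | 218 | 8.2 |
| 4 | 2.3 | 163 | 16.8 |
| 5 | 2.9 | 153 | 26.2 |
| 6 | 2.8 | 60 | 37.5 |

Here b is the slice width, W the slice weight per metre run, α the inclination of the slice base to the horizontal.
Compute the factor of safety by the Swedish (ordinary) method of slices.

Ordinary method of slices: FS = Σ[c'·Δl_i + (W_i cosα_i)·tanφ'] / Σ W_i sinα_i, with Δl_i = b_i / cosα_i.
Slice 1: Δl = 2.3/cos(-7.7°) = 2.321 m; N'_1 = 60·cos(-7.7°) = 59.5; c'Δl = 8.36; W sinα = -8.0
Slice 2: Δl = 2.2/cos(-0.1°) = 2.200 m; N'_2 = 161·cos(-0.1°) = 161.0; c'Δl = 7.92; W sinα = -0.3
Slice 3: Δl = 2.7/cos8.2° = 2.728 m; N'_3 = 218·cos8.2° = 215.8; c'Δl = 9.82; W sinα = 31.1
Slice 4: Δl = 2.3/cos16.8° = 2.403 m; N'_4 = 163·cos16.8° = 156.0; c'Δl = 8.65; W sinα = 47.1
Slice 5: Δl = 2.9/cos26.2° = 3.232 m; N'_5 = 153·cos26.2° = 137.3; c'Δl = 11.64; W sinα = 67.6
Slice 6: Δl = 2.8/cos37.5° = 3.529 m; N'_6 = 60·cos37.5° = 47.6; c'Δl = 12.71; W sinα = 36.5
Σc'Δl = 59.1 kN/m; ΣN' = 777.2 kN/m; ΣW sinα = 174.0 kN/m
Resisting = 59.1 + 777.2·tan34.1° = 59.1 + 526.2 = 585.3 kN/m
FS = 585.3 / 174.0 = 3.364

FS = 3.36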